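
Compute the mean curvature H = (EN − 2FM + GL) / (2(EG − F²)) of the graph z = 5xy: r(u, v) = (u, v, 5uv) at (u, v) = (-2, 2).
H = 500*sqrt(201)/40401

With E = 25*v^2 + 1, F = 25*u*v, G = 25*u^2 + 1, L = 0, M = 5/sqrt(25*u^2 + 25*v^2 + 1), N = 0, assemble
  H = (EN − 2FM + GL) / (2(EG − F²)) = -125*u*v/(25*u^2 + 25*v^2 + 1)^(3/2).
At (u, v) = (-2, 2): H = 500*sqrt(201)/40401.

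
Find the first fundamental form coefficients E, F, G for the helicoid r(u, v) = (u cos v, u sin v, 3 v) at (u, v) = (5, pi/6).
E = 1;  F = 0;  G = 34

Partials: r_u = (cos(v), sin(v), 0), r_v = (-u*sin(v), u*cos(v), 3). As functions of (u, v):
  E = r_u · r_u = 1,
  F = r_u · r_v = 0,
  G = r_v · r_v = u^2 + 9.
Evaluating at (u, v) = (5, pi/6): E = 1, F = 0, G = 34.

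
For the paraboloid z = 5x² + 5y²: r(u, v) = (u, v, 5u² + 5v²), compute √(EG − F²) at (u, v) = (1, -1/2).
√(EG − F²)|_{(1, -1/2)} = 3*sqrt(14)

E = 100*u^2 + 1, F = 100*u*v, G = 100*v^2 + 1; EG − F² = 100*u^2 + 100*v^2 + 1; √(EG − F²) = sqrt(100*u^2 + 100*v^2 + 1). At the given point: 3*sqrt(14).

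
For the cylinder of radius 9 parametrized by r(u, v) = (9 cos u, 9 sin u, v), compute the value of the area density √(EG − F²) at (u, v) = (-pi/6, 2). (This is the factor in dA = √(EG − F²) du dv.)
√(EG − F²)|_{(-pi/6, 2)} = 9

E = 81, F = 0, G = 1, so EG − F² = 81. Taking the positive square root: √(EG − F²) = 9. At (u, v) = (-pi/6, 2): 9.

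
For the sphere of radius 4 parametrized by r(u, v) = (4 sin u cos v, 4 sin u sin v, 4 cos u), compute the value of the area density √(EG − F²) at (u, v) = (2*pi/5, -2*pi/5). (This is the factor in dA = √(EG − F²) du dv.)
√(EG − F²)|_{(2*pi/5, -2*pi/5)} = 4*sqrt(2*sqrt(5) + 10)

E = 16, F = 0, G = 16*sin(u)^2, so EG − F² = 256*sin(u)^2. Taking the positive square root: √(EG − F²) = 16*Abs(sin(u)). At (u, v) = (2*pi/5, -2*pi/5): 4*sqrt(2*sqrt(5) + 10).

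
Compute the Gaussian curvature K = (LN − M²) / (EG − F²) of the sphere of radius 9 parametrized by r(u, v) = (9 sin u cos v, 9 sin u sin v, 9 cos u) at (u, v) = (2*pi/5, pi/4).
K = 1/81

Coefficients of the first fundamental form: E = 81, F = 0, G = 81*sin(u)^2.
Coefficients of the second fundamental form: L = -9*sin(u)/Abs(sin(u)), M = 0, N = -9*sin(u)^3/Abs(sin(u)).
Assemble K = (LN − M²)/(EG − F²) = 1/81. At (u, v) = (2*pi/5, pi/4): K = 1/81.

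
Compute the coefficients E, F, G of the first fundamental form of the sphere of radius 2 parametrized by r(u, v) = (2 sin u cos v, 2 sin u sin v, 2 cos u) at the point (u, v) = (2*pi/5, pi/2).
E = 4;  F = 0;  G = sqrt(5)/2 + 5/2

Partials: r_u = (2*cos(u)*cos(v), 2*sin(v)*cos(u), -2*sin(u)), r_v = (-2*sin(u)*sin(v), 2*sin(u)*cos(v), 0). As functions of (u, v):
  E = r_u · r_u = 4,
  F = r_u · r_v = 0,
  G = r_v · r_v = 4*sin(u)^2.
Evaluating at (u, v) = (2*pi/5, pi/2): E = 4, F = 0, G = sqrt(5)/2 + 5/2.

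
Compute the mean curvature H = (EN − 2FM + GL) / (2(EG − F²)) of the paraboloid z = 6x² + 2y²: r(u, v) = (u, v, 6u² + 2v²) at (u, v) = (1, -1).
H = 8*sqrt(161)/529

With E = 144*u^2 + 1, F = 48*u*v, G = 16*v^2 + 1, L = 12/sqrt(144*u^2 + 16*v^2 + 1), M = 0, N = 4/sqrt(144*u^2 + 16*v^2 + 1), assemble
  H = (EN − 2FM + GL) / (2(EG − F²)) = 8*(36*u^2 + 12*v^2 + 1)/(144*u^2 + 16*v^2 + 1)^(3/2).
At (u, v) = (1, -1): H = 8*sqrt(161)/529.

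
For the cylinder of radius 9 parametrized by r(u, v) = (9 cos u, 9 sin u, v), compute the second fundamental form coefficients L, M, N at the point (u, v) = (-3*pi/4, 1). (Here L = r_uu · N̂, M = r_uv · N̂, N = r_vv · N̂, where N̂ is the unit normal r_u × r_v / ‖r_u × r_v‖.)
L = -9;  M = 0;  N = 0

Compute the unit normal N̂(u, v) = (cos(u), sin(u), 0), and the second partials r_uu, r_uv, r_vv. Take dot products:
  L(u, v) = r_uu · N̂ = -9,
  M(u, v) = r_uv · N̂ = 0,
  N(u, v) = r_vv · N̂ = 0.
Evaluating at (u, v) = (-3*pi/4, 1):
  L = -9, M = 0, N = 0.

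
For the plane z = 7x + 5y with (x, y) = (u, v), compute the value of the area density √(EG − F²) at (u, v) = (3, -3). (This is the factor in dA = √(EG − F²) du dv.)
√(EG − F²)|_{(3, -3)} = 5*sqrt(3)

E = 50, F = 35, G = 26, so EG − F² = 75. Taking the positive square root: √(EG − F²) = 5*sqrt(3). At (u, v) = (3, -3): 5*sqrt(3).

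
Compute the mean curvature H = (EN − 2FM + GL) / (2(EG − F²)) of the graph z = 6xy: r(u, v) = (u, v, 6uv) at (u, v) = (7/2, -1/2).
H = 378*sqrt(451)/203401

With E = 36*v^2 + 1, F = 36*u*v, G = 36*u^2 + 1, L = 0, M = 6/sqrt(36*u^2 + 36*v^2 + 1), N = 0, assemble
  H = (EN − 2FM + GL) / (2(EG − F²)) = -216*u*v/(36*u^2 + 36*v^2 + 1)^(3/2).
At (u, v) = (7/2, -1/2): H = 378*sqrt(451)/203401.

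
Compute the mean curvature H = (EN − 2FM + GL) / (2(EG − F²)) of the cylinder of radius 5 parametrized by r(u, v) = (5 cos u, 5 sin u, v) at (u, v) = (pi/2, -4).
H = -1/10

With E = 25, F = 0, G = 1, L = -5, M = 0, N = 0, assemble
  H = (EN − 2FM + GL) / (2(EG − F²)) = -1/10.
At (u, v) = (pi/2, -4): H = -1/10.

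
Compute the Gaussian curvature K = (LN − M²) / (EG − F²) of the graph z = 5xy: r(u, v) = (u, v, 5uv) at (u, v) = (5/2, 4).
K = -400/4968441

Coefficients of the first fundamental form: E = 25*v^2 + 1, F = 25*u*v, G = 25*u^2 + 1.
Coefficients of the second fundamental form: L = 0, M = 5/sqrt(25*u^2 + 25*v^2 + 1), N = 0.
Assemble K = (LN − M²)/(EG − F²) = -25/(625*u^4 + 1250*u^2*v^2 + 50*u^2 + 625*v^4 + 50*v^2 + 1). At (u, v) = (5/2, 4): K = -400/4968441.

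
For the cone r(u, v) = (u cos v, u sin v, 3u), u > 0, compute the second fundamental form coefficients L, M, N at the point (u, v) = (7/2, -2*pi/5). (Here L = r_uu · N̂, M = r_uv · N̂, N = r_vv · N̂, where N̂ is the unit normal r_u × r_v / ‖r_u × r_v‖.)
L = 0;  M = 0;  N = 21*sqrt(10)/20

Compute the unit normal N̂(u, v) = (-3*sqrt(10)*u*cos(v)/(10*Abs(u)), -3*sqrt(10)*u*sin(v)/(10*Abs(u)), sqrt(10)*u/(10*Abs(u))), and the second partials r_uu, r_uv, r_vv. Take dot products:
  L(u, v) = r_uu · N̂ = 0,
  M(u, v) = r_uv · N̂ = 0,
  N(u, v) = r_vv · N̂ = 3*sqrt(10)*u^2/(10*Abs(u)).
Evaluating at (u, v) = (7/2, -2*pi/5):
  L = 0, M = 0, N = 21*sqrt(10)/20.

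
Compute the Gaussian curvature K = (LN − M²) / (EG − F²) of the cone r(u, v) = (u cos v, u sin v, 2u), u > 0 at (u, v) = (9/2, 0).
K = 0

Coefficients of the first fundamental form: E = 5, F = 0, G = u^2.
Coefficients of the second fundamental form: L = 0, M = 0, N = 2*sqrt(5)*u^2/(5*Abs(u)).
Assemble K = (LN − M²)/(EG − F²) = 0. At (u, v) = (9/2, 0): K = 0.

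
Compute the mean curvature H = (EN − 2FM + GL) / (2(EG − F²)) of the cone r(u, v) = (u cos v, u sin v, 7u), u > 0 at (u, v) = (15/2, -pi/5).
H = 7*sqrt(2)/150

With E = 50, F = 0, G = u^2, L = 0, M = 0, N = 7*sqrt(2)*u^2/(10*Abs(u)), assemble
  H = (EN − 2FM + GL) / (2(EG − F²)) = 7*sqrt(2)/(20*Abs(u)).
At (u, v) = (15/2, -pi/5): H = 7*sqrt(2)/150.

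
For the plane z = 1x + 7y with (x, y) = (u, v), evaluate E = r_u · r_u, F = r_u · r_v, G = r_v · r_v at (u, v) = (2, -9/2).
E = 2;  F = 7;  G = 50

Partials: r_u = (1, 0, 1), r_v = (0, 1, 7). As functions of (u, v):
  E = r_u · r_u = 2,
  F = r_u · r_v = 7,
  G = r_v · r_v = 50.
Evaluating at (u, v) = (2, -9/2): E = 2, F = 7, G = 50.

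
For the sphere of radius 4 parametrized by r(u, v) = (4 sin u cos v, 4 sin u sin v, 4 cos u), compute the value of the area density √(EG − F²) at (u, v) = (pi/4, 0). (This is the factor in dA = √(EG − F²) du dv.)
√(EG − F²)|_{(pi/4, 0)} = 8*sqrt(2)

E = 16, F = 0, G = 16*sin(u)^2, so EG − F² = 256*sin(u)^2. Taking the positive square root: √(EG − F²) = 16*Abs(sin(u)). At (u, v) = (pi/4, 0): 8*sqrt(2).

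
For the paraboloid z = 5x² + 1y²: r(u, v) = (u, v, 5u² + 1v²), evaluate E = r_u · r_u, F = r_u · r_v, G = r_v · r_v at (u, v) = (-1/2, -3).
E = 26;  F = 30;  G = 37

Partials: r_u = (1, 0, 10*u), r_v = (0, 1, 2*v). As functions of (u, v):
  E = r_u · r_u = 100*u^2 + 1,
  F = r_u · r_v = 20*u*v,
  G = r_v · r_v = 4*v^2 + 1.
Evaluating at (u, v) = (-1/2, -3): E = 26, F = 30, G = 37.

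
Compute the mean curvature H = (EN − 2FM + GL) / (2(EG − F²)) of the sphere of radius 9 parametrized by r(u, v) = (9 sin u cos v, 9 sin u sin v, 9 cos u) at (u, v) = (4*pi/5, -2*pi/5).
H = -1/9

With E = 81, F = 0, G = 81*sin(u)^2, L = -9*sin(u)/Abs(sin(u)), M = 0, N = -9*sin(u)^3/Abs(sin(u)), assemble
  H = (EN − 2FM + GL) / (2(EG − F²)) = -sin(u)/(9*Abs(sin(u))).
At (u, v) = (4*pi/5, -2*pi/5): H = -1/9.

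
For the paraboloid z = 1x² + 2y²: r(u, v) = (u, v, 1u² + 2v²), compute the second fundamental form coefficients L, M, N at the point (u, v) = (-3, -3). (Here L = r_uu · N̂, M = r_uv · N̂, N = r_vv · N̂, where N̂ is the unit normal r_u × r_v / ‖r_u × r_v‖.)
L = 2*sqrt(181)/181;  M = 0;  N = 4*sqrt(181)/181

Compute the unit normal N̂(u, v) = (-2*u/sqrt(4*u^2 + 16*v^2 + 1), -4*v/sqrt(4*u^2 + 16*v^2 + 1), 1/sqrt(4*u^2 + 16*v^2 + 1)), and the second partials r_uu, r_uv, r_vv. Take dot products:
  L(u, v) = r_uu · N̂ = 2/sqrt(4*u^2 + 16*v^2 + 1),
  M(u, v) = r_uv · N̂ = 0,
  N(u, v) = r_vv · N̂ = 4/sqrt(4*u^2 + 16*v^2 + 1).
Evaluating at (u, v) = (-3, -3):
  L = 2*sqrt(181)/181, M = 0, N = 4*sqrt(181)/181.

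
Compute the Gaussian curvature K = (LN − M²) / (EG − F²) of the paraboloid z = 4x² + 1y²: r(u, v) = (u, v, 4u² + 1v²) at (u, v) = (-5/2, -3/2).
K = 4/42025

Coefficients of the first fundamental form: E = 64*u^2 + 1, F = 16*u*v, G = 4*v^2 + 1.
Coefficients of the second fundamental form: L = 8/sqrt(64*u^2 + 4*v^2 + 1), M = 0, N = 2/sqrt(64*u^2 + 4*v^2 + 1).
Assemble K = (LN − M²)/(EG − F²) = 16/(4096*u^4 + 512*u^2*v^2 + 128*u^2 + 16*v^4 + 8*v^2 + 1). At (u, v) = (-5/2, -3/2): K = 4/42025.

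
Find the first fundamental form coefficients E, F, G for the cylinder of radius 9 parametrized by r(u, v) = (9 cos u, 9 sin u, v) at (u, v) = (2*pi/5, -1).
E = 81;  F = 0;  G = 1

Partials: r_u = (-9*sin(u), 9*cos(u), 0), r_v = (0, 0, 1). As functions of (u, v):
  E = r_u · r_u = 81,
  F = r_u · r_v = 0,
  G = r_v · r_v = 1.
Evaluating at (u, v) = (2*pi/5, -1): E = 81, F = 0, G = 1.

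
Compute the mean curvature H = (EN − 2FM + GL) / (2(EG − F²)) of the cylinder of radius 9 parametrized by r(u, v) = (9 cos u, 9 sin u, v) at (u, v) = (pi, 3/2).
H = -1/18

With E = 81, F = 0, G = 1, L = -9, M = 0, N = 0, assemble
  H = (EN − 2FM + GL) / (2(EG − F²)) = -1/18.
At (u, v) = (pi, 3/2): H = -1/18.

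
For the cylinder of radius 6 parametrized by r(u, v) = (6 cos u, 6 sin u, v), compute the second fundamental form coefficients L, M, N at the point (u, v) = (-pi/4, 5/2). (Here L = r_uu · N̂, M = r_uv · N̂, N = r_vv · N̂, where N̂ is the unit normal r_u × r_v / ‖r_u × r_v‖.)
L = -6;  M = 0;  N = 0

Compute the unit normal N̂(u, v) = (cos(u), sin(u), 0), and the second partials r_uu, r_uv, r_vv. Take dot products:
  L(u, v) = r_uu · N̂ = -6,
  M(u, v) = r_uv · N̂ = 0,
  N(u, v) = r_vv · N̂ = 0.
Evaluating at (u, v) = (-pi/4, 5/2):
  L = -6, M = 0, N = 0.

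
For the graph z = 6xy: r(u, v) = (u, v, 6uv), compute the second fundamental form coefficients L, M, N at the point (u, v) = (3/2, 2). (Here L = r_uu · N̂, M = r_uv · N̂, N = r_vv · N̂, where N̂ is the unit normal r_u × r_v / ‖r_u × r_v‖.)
L = 0;  M = 3*sqrt(226)/113;  N = 0

Compute the unit normal N̂(u, v) = (-6*v/sqrt(36*u^2 + 36*v^2 + 1), -6*u/sqrt(36*u^2 + 36*v^2 + 1), 1/sqrt(36*u^2 + 36*v^2 + 1)), and the second partials r_uu, r_uv, r_vv. Take dot products:
  L(u, v) = r_uu · N̂ = 0,
  M(u, v) = r_uv · N̂ = 6/sqrt(36*u^2 + 36*v^2 + 1),
  N(u, v) = r_vv · N̂ = 0.
Evaluating at (u, v) = (3/2, 2):
  L = 0, M = 3*sqrt(226)/113, N = 0.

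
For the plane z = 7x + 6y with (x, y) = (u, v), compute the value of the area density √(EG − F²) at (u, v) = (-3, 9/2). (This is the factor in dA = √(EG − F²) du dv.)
√(EG − F²)|_{(-3, 9/2)} = sqrt(86)

E = 50, F = 42, G = 37, so EG − F² = 86. Taking the positive square root: √(EG − F²) = sqrt(86). At (u, v) = (-3, 9/2): sqrt(86).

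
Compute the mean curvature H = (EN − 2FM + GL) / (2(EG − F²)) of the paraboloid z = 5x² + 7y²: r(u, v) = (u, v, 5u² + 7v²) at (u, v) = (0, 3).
H = 8832*sqrt(1765)/3115225

With E = 100*u^2 + 1, F = 140*u*v, G = 196*v^2 + 1, L = 10/sqrt(100*u^2 + 196*v^2 + 1), M = 0, N = 14/sqrt(100*u^2 + 196*v^2 + 1), assemble
  H = (EN − 2FM + GL) / (2(EG − F²)) = 4*(175*u^2 + 245*v^2 + 3)/(100*u^2 + 196*v^2 + 1)^(3/2).
At (u, v) = (0, 3): H = 8832*sqrt(1765)/3115225.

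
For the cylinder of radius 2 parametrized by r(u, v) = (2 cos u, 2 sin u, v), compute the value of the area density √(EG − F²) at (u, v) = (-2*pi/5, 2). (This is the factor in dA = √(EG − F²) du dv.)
√(EG − F²)|_{(-2*pi/5, 2)} = 2

E = 4, F = 0, G = 1, so EG − F² = 4. Taking the positive square root: √(EG − F²) = 2. At (u, v) = (-2*pi/5, 2): 2.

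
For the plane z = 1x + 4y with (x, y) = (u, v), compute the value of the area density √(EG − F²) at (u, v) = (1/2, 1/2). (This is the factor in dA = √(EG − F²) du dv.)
√(EG − F²)|_{(1/2, 1/2)} = 3*sqrt(2)

E = 2, F = 4, G = 17, so EG − F² = 18. Taking the positive square root: √(EG − F²) = 3*sqrt(2). At (u, v) = (1/2, 1/2): 3*sqrt(2).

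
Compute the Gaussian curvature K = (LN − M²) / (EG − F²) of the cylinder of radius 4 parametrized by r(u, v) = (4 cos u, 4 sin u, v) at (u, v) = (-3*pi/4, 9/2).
K = 0

Coefficients of the first fundamental form: E = 16, F = 0, G = 1.
Coefficients of the second fundamental form: L = -4, M = 0, N = 0.
Assemble K = (LN − M²)/(EG − F²) = 0. At (u, v) = (-3*pi/4, 9/2): K = 0.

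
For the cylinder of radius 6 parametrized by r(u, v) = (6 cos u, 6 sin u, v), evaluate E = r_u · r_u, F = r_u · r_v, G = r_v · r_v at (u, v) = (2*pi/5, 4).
E = 36;  F = 0;  G = 1

Partials: r_u = (-6*sin(u), 6*cos(u), 0), r_v = (0, 0, 1). As functions of (u, v):
  E = r_u · r_u = 36,
  F = r_u · r_v = 0,
  G = r_v · r_v = 1.
Evaluating at (u, v) = (2*pi/5, 4): E = 36, F = 0, G = 1.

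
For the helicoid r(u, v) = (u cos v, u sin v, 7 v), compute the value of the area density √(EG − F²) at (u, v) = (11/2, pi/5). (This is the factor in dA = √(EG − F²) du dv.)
√(EG − F²)|_{(11/2, pi/5)} = sqrt(317)/2

E = 1, F = 0, G = u^2 + 49, so EG − F² = u^2 + 49. Taking the positive square root: √(EG − F²) = sqrt(u^2 + 49). At (u, v) = (11/2, pi/5): sqrt(317)/2.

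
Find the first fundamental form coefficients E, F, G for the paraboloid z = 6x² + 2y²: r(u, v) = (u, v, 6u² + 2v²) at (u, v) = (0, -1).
E = 1;  F = 0;  G = 17

Partials: r_u = (1, 0, 12*u), r_v = (0, 1, 4*v). As functions of (u, v):
  E = r_u · r_u = 144*u^2 + 1,
  F = r_u · r_v = 48*u*v,
  G = r_v · r_v = 16*v^2 + 1.
Evaluating at (u, v) = (0, -1): E = 1, F = 0, G = 17.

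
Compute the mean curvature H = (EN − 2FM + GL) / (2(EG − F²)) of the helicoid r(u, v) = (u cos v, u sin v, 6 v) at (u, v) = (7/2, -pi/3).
H = 0

With E = 1, F = 0, G = u^2 + 36, L = 0, M = -6/sqrt(u^2 + 36), N = 0, assemble
  H = (EN − 2FM + GL) / (2(EG − F²)) = 0.
At (u, v) = (7/2, -pi/3): H = 0.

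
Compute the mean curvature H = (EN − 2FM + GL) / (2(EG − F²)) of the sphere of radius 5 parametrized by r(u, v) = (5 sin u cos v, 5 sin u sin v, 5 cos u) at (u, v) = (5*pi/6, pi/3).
H = -1/5

With E = 25, F = 0, G = 25*sin(u)^2, L = -5*sin(u)/Abs(sin(u)), M = 0, N = -5*sin(u)^3/Abs(sin(u)), assemble
  H = (EN − 2FM + GL) / (2(EG − F²)) = -sin(u)/(5*Abs(sin(u))).
At (u, v) = (5*pi/6, pi/3): H = -1/5.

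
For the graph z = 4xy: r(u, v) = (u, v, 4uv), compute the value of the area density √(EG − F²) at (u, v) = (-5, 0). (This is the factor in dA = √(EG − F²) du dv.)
√(EG − F²)|_{(-5, 0)} = sqrt(401)

E = 16*v^2 + 1, F = 16*u*v, G = 16*u^2 + 1, so EG − F² = 16*u^2 + 16*v^2 + 1. Taking the positive square root: √(EG − F²) = sqrt(16*u^2 + 16*v^2 + 1). At (u, v) = (-5, 0): sqrt(401).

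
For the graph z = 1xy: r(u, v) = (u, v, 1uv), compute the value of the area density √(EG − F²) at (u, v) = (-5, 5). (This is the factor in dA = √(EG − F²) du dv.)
√(EG − F²)|_{(-5, 5)} = sqrt(51)

E = v^2 + 1, F = u*v, G = u^2 + 1, so EG − F² = u^2 + v^2 + 1. Taking the positive square root: √(EG − F²) = sqrt(u^2 + v^2 + 1). At (u, v) = (-5, 5): sqrt(51).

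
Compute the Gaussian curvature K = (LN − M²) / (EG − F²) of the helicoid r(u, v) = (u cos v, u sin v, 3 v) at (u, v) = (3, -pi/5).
K = -1/36

Coefficients of the first fundamental form: E = 1, F = 0, G = u^2 + 9.
Coefficients of the second fundamental form: L = 0, M = -3/sqrt(u^2 + 9), N = 0.
Assemble K = (LN − M²)/(EG − F²) = -9/(u^2 + 9)^2. At (u, v) = (3, -pi/5): K = -1/36.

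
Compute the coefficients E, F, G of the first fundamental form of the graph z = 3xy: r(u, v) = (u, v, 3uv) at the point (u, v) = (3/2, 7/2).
E = 445/4;  F = 189/4;  G = 85/4

Partials: r_u = (1, 0, 3*v), r_v = (0, 1, 3*u). As functions of (u, v):
  E = r_u · r_u = 9*v^2 + 1,
  F = r_u · r_v = 9*u*v,
  G = r_v · r_v = 9*u^2 + 1.
Evaluating at (u, v) = (3/2, 7/2): E = 445/4, F = 189/4, G = 85/4.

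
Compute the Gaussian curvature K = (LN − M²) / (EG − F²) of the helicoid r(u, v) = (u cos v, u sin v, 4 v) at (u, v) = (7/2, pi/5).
K = -256/12769

Coefficients of the first fundamental form: E = 1, F = 0, G = u^2 + 16.
Coefficients of the second fundamental form: L = 0, M = -4/sqrt(u^2 + 16), N = 0.
Assemble K = (LN − M²)/(EG − F²) = -16/(u^2 + 16)^2. At (u, v) = (7/2, pi/5): K = -256/12769.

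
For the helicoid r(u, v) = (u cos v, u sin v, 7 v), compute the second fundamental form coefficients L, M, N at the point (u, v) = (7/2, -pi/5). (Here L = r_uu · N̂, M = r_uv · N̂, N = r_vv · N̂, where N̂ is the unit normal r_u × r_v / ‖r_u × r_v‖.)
L = 0;  M = -2*sqrt(5)/5;  N = 0

Compute the unit normal N̂(u, v) = (7*sin(v)/sqrt(u^2 + 49), -7*cos(v)/sqrt(u^2 + 49), u/sqrt(u^2 + 49)), and the second partials r_uu, r_uv, r_vv. Take dot products:
  L(u, v) = r_uu · N̂ = 0,
  M(u, v) = r_uv · N̂ = -7/sqrt(u^2 + 49),
  N(u, v) = r_vv · N̂ = 0.
Evaluating at (u, v) = (7/2, -pi/5):
  L = 0, M = -2*sqrt(5)/5, N = 0.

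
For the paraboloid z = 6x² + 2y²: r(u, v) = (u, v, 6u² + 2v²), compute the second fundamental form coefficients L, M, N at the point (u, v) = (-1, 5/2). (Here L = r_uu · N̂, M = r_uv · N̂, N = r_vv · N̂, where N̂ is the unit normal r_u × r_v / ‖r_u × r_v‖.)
L = 12*sqrt(5)/35;  M = 0;  N = 4*sqrt(5)/35

Compute the unit normal N̂(u, v) = (-12*u/sqrt(144*u^2 + 16*v^2 + 1), -4*v/sqrt(144*u^2 + 16*v^2 + 1), 1/sqrt(144*u^2 + 16*v^2 + 1)), and the second partials r_uu, r_uv, r_vv. Take dot products:
  L(u, v) = r_uu · N̂ = 12/sqrt(144*u^2 + 16*v^2 + 1),
  M(u, v) = r_uv · N̂ = 0,
  N(u, v) = r_vv · N̂ = 4/sqrt(144*u^2 + 16*v^2 + 1).
Evaluating at (u, v) = (-1, 5/2):
  L = 12*sqrt(5)/35, M = 0, N = 4*sqrt(5)/35.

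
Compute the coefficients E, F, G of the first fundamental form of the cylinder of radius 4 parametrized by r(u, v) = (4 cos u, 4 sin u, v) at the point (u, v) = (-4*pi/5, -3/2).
E = 16;  F = 0;  G = 1

Partials: r_u = (-4*sin(u), 4*cos(u), 0), r_v = (0, 0, 1). As functions of (u, v):
  E = r_u · r_u = 16,
  F = r_u · r_v = 0,
  G = r_v · r_v = 1.
Evaluating at (u, v) = (-4*pi/5, -3/2): E = 16, F = 0, G = 1.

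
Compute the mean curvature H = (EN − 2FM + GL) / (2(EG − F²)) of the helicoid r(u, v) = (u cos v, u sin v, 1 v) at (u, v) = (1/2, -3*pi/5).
H = 0

With E = 1, F = 0, G = u^2 + 1, L = 0, M = -1/sqrt(u^2 + 1), N = 0, assemble
  H = (EN − 2FM + GL) / (2(EG − F²)) = 0.
At (u, v) = (1/2, -3*pi/5): H = 0.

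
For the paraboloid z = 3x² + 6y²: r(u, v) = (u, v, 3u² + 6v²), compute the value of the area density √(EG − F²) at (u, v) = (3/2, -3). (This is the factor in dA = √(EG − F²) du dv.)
√(EG − F²)|_{(3/2, -3)} = sqrt(1378)

E = 36*u^2 + 1, F = 72*u*v, G = 144*v^2 + 1, so EG − F² = 36*u^2 + 144*v^2 + 1. Taking the positive square root: √(EG − F²) = sqrt(36*u^2 + 144*v^2 + 1). At (u, v) = (3/2, -3): sqrt(1378).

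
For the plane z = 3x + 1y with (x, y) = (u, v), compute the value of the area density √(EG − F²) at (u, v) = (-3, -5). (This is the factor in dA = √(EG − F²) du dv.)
√(EG − F²)|_{(-3, -5)} = sqrt(11)

E = 10, F = 3, G = 2, so EG − F² = 11. Taking the positive square root: √(EG − F²) = sqrt(11). At (u, v) = (-3, -5): sqrt(11).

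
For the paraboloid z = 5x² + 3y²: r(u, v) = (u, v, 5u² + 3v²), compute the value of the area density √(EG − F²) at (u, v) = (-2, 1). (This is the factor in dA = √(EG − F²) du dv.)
√(EG − F²)|_{(-2, 1)} = sqrt(437)

E = 100*u^2 + 1, F = 60*u*v, G = 36*v^2 + 1, so EG − F² = 100*u^2 + 36*v^2 + 1. Taking the positive square root: √(EG − F²) = sqrt(100*u^2 + 36*v^2 + 1). At (u, v) = (-2, 1): sqrt(437).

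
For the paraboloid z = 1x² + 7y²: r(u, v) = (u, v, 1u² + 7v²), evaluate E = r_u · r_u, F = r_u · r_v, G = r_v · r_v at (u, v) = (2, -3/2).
E = 17;  F = -84;  G = 442

Partials: r_u = (1, 0, 2*u), r_v = (0, 1, 14*v). As functions of (u, v):
  E = r_u · r_u = 4*u^2 + 1,
  F = r_u · r_v = 28*u*v,
  G = r_v · r_v = 196*v^2 + 1.
Evaluating at (u, v) = (2, -3/2): E = 17, F = -84, G = 442.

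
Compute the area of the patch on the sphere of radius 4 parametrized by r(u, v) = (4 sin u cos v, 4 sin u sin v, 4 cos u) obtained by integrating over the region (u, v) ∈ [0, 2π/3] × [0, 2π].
Area = 48*pi

Area = ∫∫ √(EG − F²) du dv with √(EG − F²) = 16*Abs(sin(u)). Integrating over [0, 2π/3] × [0, 2π] gives 48*pi.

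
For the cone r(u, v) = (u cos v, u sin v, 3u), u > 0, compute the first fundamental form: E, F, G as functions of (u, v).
E = 10;  F = 0;  G = u^2

Compute partials: r_u = (cos(v), sin(v), 3), r_v = (-u*sin(v), u*cos(v), 0). Then
  E = r_u · r_u = 10,
  F = r_u · r_v = 0,
  G = r_v · r_v = u^2.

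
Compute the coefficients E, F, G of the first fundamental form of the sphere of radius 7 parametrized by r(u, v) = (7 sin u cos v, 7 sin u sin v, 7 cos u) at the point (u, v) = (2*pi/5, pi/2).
E = 49;  F = 0;  G = 49*sqrt(5)/8 + 245/8

Partials: r_u = (7*cos(u)*cos(v), 7*sin(v)*cos(u), -7*sin(u)), r_v = (-7*sin(u)*sin(v), 7*sin(u)*cos(v), 0). As functions of (u, v):
  E = r_u · r_u = 49,
  F = r_u · r_v = 0,
  G = r_v · r_v = 49*sin(u)^2.
Evaluating at (u, v) = (2*pi/5, pi/2): E = 49, F = 0, G = 49*sqrt(5)/8 + 245/8.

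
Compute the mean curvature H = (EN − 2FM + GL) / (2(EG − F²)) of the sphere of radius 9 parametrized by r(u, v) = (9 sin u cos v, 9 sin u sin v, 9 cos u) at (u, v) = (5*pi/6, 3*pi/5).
H = -1/9

With E = 81, F = 0, G = 81*sin(u)^2, L = -9*sin(u)/Abs(sin(u)), M = 0, N = -9*sin(u)^3/Abs(sin(u)), assemble
  H = (EN − 2FM + GL) / (2(EG − F²)) = -sin(u)/(9*Abs(sin(u))).
At (u, v) = (5*pi/6, 3*pi/5): H = -1/9.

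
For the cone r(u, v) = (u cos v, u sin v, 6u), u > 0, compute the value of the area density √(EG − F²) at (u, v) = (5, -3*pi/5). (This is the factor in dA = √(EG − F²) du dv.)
√(EG − F²)|_{(5, -3*pi/5)} = 5*sqrt(37)

E = 37, F = 0, G = u^2, so EG − F² = 37*u^2. Taking the positive square root: √(EG − F²) = sqrt(37)*Abs(u). At (u, v) = (5, -3*pi/5): 5*sqrt(37).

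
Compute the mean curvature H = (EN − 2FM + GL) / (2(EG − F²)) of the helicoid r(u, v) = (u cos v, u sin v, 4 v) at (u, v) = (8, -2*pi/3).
H = 0

With E = 1, F = 0, G = u^2 + 16, L = 0, M = -4/sqrt(u^2 + 16), N = 0, assemble
  H = (EN − 2FM + GL) / (2(EG − F²)) = 0.
At (u, v) = (8, -2*pi/3): H = 0.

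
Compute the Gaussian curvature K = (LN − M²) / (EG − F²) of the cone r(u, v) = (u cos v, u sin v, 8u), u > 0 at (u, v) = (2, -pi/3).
K = 0

Coefficients of the first fundamental form: E = 65, F = 0, G = u^2.
Coefficients of the second fundamental form: L = 0, M = 0, N = 8*sqrt(65)*u^2/(65*Abs(u)).
Assemble K = (LN − M²)/(EG − F²) = 0. At (u, v) = (2, -pi/3): K = 0.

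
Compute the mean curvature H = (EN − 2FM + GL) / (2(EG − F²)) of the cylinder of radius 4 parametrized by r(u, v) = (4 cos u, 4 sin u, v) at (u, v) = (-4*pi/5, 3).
H = -1/8

With E = 16, F = 0, G = 1, L = -4, M = 0, N = 0, assemble
  H = (EN − 2FM + GL) / (2(EG − F²)) = -1/8.
At (u, v) = (-4*pi/5, 3): H = -1/8.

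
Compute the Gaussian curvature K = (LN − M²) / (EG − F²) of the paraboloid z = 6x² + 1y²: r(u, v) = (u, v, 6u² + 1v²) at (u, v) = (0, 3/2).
K = 6/25

Coefficients of the first fundamental form: E = 144*u^2 + 1, F = 24*u*v, G = 4*v^2 + 1.
Coefficients of the second fundamental form: L = 12/sqrt(144*u^2 + 4*v^2 + 1), M = 0, N = 2/sqrt(144*u^2 + 4*v^2 + 1).
Assemble K = (LN − M²)/(EG − F²) = 24/(20736*u^4 + 1152*u^2*v^2 + 288*u^2 + 16*v^4 + 8*v^2 + 1). At (u, v) = (0, 3/2): K = 6/25.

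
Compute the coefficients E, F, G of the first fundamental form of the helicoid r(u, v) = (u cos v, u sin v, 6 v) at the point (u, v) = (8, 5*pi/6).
E = 1;  F = 0;  G = 100

Partials: r_u = (cos(v), sin(v), 0), r_v = (-u*sin(v), u*cos(v), 6). As functions of (u, v):
  E = r_u · r_u = 1,
  F = r_u · r_v = 0,
  G = r_v · r_v = u^2 + 36.
Evaluating at (u, v) = (8, 5*pi/6): E = 1, F = 0, G = 100.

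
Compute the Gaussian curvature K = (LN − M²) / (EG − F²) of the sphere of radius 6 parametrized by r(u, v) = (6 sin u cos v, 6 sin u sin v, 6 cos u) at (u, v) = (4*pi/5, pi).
K = 1/36

Coefficients of the first fundamental form: E = 36, F = 0, G = 36*sin(u)^2.
Coefficients of the second fundamental form: L = -6*sin(u)/Abs(sin(u)), M = 0, N = -6*sin(u)^3/Abs(sin(u)).
Assemble K = (LN − M²)/(EG − F²) = 1/36. At (u, v) = (4*pi/5, pi): K = 1/36.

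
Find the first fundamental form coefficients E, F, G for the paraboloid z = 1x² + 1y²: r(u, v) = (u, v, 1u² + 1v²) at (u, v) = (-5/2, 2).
E = 26;  F = -20;  G = 17

Partials: r_u = (1, 0, 2*u), r_v = (0, 1, 2*v). As functions of (u, v):
  E = r_u · r_u = 4*u^2 + 1,
  F = r_u · r_v = 4*u*v,
  G = r_v · r_v = 4*v^2 + 1.
Evaluating at (u, v) = (-5/2, 2): E = 26, F = -20, G = 17.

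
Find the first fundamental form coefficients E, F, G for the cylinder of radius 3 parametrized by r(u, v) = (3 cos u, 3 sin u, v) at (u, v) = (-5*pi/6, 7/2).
E = 9;  F = 0;  G = 1

Partials: r_u = (-3*sin(u), 3*cos(u), 0), r_v = (0, 0, 1). As functions of (u, v):
  E = r_u · r_u = 9,
  F = r_u · r_v = 0,
  G = r_v · r_v = 1.
Evaluating at (u, v) = (-5*pi/6, 7/2): E = 9, F = 0, G = 1.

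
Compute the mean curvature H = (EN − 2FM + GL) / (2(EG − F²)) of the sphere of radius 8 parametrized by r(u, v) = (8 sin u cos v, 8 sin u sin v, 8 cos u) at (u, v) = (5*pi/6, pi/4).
H = -1/8

With E = 64, F = 0, G = 64*sin(u)^2, L = -8*sin(u)/Abs(sin(u)), M = 0, N = -8*sin(u)^3/Abs(sin(u)), assemble
  H = (EN − 2FM + GL) / (2(EG − F²)) = -sin(u)/(8*Abs(sin(u))).
At (u, v) = (5*pi/6, pi/4): H = -1/8.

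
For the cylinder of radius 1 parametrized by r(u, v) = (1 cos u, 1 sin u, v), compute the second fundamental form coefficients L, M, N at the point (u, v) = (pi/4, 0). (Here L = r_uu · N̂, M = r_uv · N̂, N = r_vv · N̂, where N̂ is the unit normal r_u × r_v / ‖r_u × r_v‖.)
L = -1;  M = 0;  N = 0

Compute the unit normal N̂(u, v) = (cos(u), sin(u), 0), and the second partials r_uu, r_uv, r_vv. Take dot products:
  L(u, v) = r_uu · N̂ = -1,
  M(u, v) = r_uv · N̂ = 0,
  N(u, v) = r_vv · N̂ = 0.
Evaluating at (u, v) = (pi/4, 0):
  L = -1, M = 0, N = 0.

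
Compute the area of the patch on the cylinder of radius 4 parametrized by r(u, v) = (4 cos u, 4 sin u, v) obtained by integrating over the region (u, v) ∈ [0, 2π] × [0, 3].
Area = 24*pi

Area = ∫∫ √(EG − F²) du dv with √(EG − F²) = 4. Integrating over [0, 2π] × [0, 3] gives 24*pi.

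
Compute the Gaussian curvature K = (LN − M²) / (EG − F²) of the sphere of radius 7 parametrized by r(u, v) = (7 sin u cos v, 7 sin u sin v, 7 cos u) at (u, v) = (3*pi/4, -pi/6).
K = 1/49

Coefficients of the first fundamental form: E = 49, F = 0, G = 49*sin(u)^2.
Coefficients of the second fundamental form: L = -7*sin(u)/Abs(sin(u)), M = 0, N = -7*sin(u)^3/Abs(sin(u)).
Assemble K = (LN − M²)/(EG − F²) = 1/49. At (u, v) = (3*pi/4, -pi/6): K = 1/49.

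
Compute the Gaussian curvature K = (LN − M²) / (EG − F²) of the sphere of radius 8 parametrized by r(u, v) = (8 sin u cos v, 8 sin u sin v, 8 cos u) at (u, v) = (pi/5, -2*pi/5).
K = 1/64

Coefficients of the first fundamental form: E = 64, F = 0, G = 64*sin(u)^2.
Coefficients of the second fundamental form: L = -8*sin(u)/Abs(sin(u)), M = 0, N = -8*sin(u)^3/Abs(sin(u)).
Assemble K = (LN − M²)/(EG − F²) = 1/64. At (u, v) = (pi/5, -2*pi/5): K = 1/64.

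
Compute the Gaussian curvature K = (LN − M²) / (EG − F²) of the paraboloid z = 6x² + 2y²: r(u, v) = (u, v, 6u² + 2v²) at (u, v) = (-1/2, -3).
K = 48/32761

Coefficients of the first fundamental form: E = 144*u^2 + 1, F = 48*u*v, G = 16*v^2 + 1.
Coefficients of the second fundamental form: L = 12/sqrt(144*u^2 + 16*v^2 + 1), M = 0, N = 4/sqrt(144*u^2 + 16*v^2 + 1).
Assemble K = (LN − M²)/(EG − F²) = 48/(20736*u^4 + 4608*u^2*v^2 + 288*u^2 + 256*v^4 + 32*v^2 + 1). At (u, v) = (-1/2, -3): K = 48/32761.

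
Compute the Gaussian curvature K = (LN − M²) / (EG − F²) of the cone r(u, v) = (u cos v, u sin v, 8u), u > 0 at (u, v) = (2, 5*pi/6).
K = 0

Coefficients of the first fundamental form: E = 65, F = 0, G = u^2.
Coefficients of the second fundamental form: L = 0, M = 0, N = 8*sqrt(65)*u^2/(65*Abs(u)).
Assemble K = (LN − M²)/(EG − F²) = 0. At (u, v) = (2, 5*pi/6): K = 0.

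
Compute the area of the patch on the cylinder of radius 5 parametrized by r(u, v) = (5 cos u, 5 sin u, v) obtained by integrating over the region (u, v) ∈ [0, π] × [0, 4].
Area = 20*pi

Area = ∫∫ √(EG − F²) du dv with √(EG − F²) = 5. Integrating over [0, π] × [0, 4] gives 20*pi.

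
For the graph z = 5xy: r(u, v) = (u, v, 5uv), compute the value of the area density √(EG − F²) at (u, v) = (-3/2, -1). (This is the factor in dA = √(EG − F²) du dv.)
√(EG − F²)|_{(-3/2, -1)} = sqrt(329)/2

E = 25*v^2 + 1, F = 25*u*v, G = 25*u^2 + 1, so EG − F² = 25*u^2 + 25*v^2 + 1. Taking the positive square root: √(EG − F²) = sqrt(25*u^2 + 25*v^2 + 1). At (u, v) = (-3/2, -1): sqrt(329)/2.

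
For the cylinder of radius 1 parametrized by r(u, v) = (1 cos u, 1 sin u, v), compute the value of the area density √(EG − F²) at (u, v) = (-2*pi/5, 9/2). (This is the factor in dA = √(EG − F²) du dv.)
√(EG − F²)|_{(-2*pi/5, 9/2)} = 1

E = 1, F = 0, G = 1, so EG − F² = 1. Taking the positive square root: √(EG − F²) = 1. At (u, v) = (-2*pi/5, 9/2): 1.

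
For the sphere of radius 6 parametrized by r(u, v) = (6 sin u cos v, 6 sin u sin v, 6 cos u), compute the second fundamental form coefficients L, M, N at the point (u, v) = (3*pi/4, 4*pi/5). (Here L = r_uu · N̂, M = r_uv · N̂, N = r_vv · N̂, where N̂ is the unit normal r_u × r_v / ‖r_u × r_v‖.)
L = -6;  M = 0;  N = -3

Compute the unit normal N̂(u, v) = (sin(u)^2*cos(v)/Abs(sin(u)), sin(u)^2*sin(v)/Abs(sin(u)), sin(2*u)/(2*Abs(sin(u)))), and the second partials r_uu, r_uv, r_vv. Take dot products:
  L(u, v) = r_uu · N̂ = -6*sin(u)/Abs(sin(u)),
  M(u, v) = r_uv · N̂ = 0,
  N(u, v) = r_vv · N̂ = -6*sin(u)^3/Abs(sin(u)).
Evaluating at (u, v) = (3*pi/4, 4*pi/5):
  L = -6, M = 0, N = -3.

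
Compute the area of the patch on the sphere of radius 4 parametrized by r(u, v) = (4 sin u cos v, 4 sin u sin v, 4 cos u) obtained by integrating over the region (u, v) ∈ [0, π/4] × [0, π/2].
Area = 4*pi*(2 - sqrt(2))

Area = ∫∫ √(EG − F²) du dv with √(EG − F²) = 16*Abs(sin(u)). Integrating over [0, π/4] × [0, π/2] gives 4*pi*(2 - sqrt(2)).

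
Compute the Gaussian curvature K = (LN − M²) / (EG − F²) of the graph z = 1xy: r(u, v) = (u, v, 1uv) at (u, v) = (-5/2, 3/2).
K = -4/361

Coefficients of the first fundamental form: E = v^2 + 1, F = u*v, G = u^2 + 1.
Coefficients of the second fundamental form: L = 0, M = 1/sqrt(u^2 + v^2 + 1), N = 0.
Assemble K = (LN − M²)/(EG − F²) = 1/((u^2*v^2 - (u^2 + 1)*(v^2 + 1))*(u^2 + v^2 + 1)). At (u, v) = (-5/2, 3/2): K = -4/361.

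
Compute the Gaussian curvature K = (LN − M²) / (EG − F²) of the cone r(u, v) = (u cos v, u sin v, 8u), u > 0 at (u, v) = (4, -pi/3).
K = 0

Coefficients of the first fundamental form: E = 65, F = 0, G = u^2.
Coefficients of the second fundamental form: L = 0, M = 0, N = 8*sqrt(65)*u^2/(65*Abs(u)).
Assemble K = (LN − M²)/(EG − F²) = 0. At (u, v) = (4, -pi/3): K = 0.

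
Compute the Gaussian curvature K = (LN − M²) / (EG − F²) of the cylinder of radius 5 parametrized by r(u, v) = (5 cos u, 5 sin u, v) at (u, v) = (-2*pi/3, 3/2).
K = 0

Coefficients of the first fundamental form: E = 25, F = 0, G = 1.
Coefficients of the second fundamental form: L = -5, M = 0, N = 0.
Assemble K = (LN − M²)/(EG − F²) = 0. At (u, v) = (-2*pi/3, 3/2): K = 0.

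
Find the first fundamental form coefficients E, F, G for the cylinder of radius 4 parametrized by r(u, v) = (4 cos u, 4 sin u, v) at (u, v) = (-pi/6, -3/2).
E = 16;  F = 0;  G = 1

Partials: r_u = (-4*sin(u), 4*cos(u), 0), r_v = (0, 0, 1). As functions of (u, v):
  E = r_u · r_u = 16,
  F = r_u · r_v = 0,
  G = r_v · r_v = 1.
Evaluating at (u, v) = (-pi/6, -3/2): E = 16, F = 0, G = 1.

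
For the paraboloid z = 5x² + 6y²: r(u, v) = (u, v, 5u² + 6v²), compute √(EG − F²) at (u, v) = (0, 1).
√(EG − F²)|_{(0, 1)} = sqrt(145)

E = 100*u^2 + 1, F = 120*u*v, G = 144*v^2 + 1; EG − F² = 100*u^2 + 144*v^2 + 1; √(EG − F²) = sqrt(100*u^2 + 144*v^2 + 1). At the given point: sqrt(145).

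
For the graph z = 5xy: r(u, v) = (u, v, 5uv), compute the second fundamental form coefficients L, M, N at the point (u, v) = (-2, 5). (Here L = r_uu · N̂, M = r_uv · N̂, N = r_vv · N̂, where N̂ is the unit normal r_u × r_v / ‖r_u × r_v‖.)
L = 0;  M = 5*sqrt(6)/66;  N = 0

Compute the unit normal N̂(u, v) = (-5*v/sqrt(25*u^2 + 25*v^2 + 1), -5*u/sqrt(25*u^2 + 25*v^2 + 1), 1/sqrt(25*u^2 + 25*v^2 + 1)), and the second partials r_uu, r_uv, r_vv. Take dot products:
  L(u, v) = r_uu · N̂ = 0,
  M(u, v) = r_uv · N̂ = 5/sqrt(25*u^2 + 25*v^2 + 1),
  N(u, v) = r_vv · N̂ = 0.
Evaluating at (u, v) = (-2, 5):
  L = 0, M = 5*sqrt(6)/66, N = 0.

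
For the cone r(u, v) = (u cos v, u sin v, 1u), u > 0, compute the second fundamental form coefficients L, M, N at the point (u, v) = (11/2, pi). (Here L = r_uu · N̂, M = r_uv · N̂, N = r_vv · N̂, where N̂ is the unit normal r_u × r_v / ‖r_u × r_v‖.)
L = 0;  M = 0;  N = 11*sqrt(2)/4

Compute the unit normal N̂(u, v) = (-sqrt(2)*u*cos(v)/(2*Abs(u)), -sqrt(2)*u*sin(v)/(2*Abs(u)), sqrt(2)*u/(2*Abs(u))), and the second partials r_uu, r_uv, r_vv. Take dot products:
  L(u, v) = r_uu · N̂ = 0,
  M(u, v) = r_uv · N̂ = 0,
  N(u, v) = r_vv · N̂ = sqrt(2)*u^2/(2*Abs(u)).
Evaluating at (u, v) = (11/2, pi):
  L = 0, M = 0, N = 11*sqrt(2)/4.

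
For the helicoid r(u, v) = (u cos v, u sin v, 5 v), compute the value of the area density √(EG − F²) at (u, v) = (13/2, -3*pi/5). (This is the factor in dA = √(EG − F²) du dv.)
√(EG − F²)|_{(13/2, -3*pi/5)} = sqrt(269)/2

E = 1, F = 0, G = u^2 + 25, so EG − F² = u^2 + 25. Taking the positive square root: √(EG − F²) = sqrt(u^2 + 25). At (u, v) = (13/2, -3*pi/5): sqrt(269)/2.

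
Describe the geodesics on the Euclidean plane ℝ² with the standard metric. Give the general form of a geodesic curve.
Geodesics on the plane are straight lines (in the standard parametrization, α(t) = p + t · v with p, v ∈ ℝ²).

The geodesic equation on the plane reduces to α̈ = 0 (Christoffel symbols vanish in Cartesian coordinates), so α(t) = p + t · v. Geodesics are exactly straight lines.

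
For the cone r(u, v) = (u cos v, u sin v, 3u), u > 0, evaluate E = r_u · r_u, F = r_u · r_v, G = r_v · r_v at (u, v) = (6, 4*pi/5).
E = 10;  F = 0;  G = 36

Partials: r_u = (cos(v), sin(v), 3), r_v = (-u*sin(v), u*cos(v), 0). As functions of (u, v):
  E = r_u · r_u = 10,
  F = r_u · r_v = 0,
  G = r_v · r_v = u^2.
Evaluating at (u, v) = (6, 4*pi/5): E = 10, F = 0, G = 36.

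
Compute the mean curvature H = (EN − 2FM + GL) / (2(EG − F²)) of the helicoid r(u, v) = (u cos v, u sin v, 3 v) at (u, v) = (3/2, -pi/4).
H = 0

With E = 1, F = 0, G = u^2 + 9, L = 0, M = -3/sqrt(u^2 + 9), N = 0, assemble
  H = (EN − 2FM + GL) / (2(EG − F²)) = 0.
At (u, v) = (3/2, -pi/4): H = 0.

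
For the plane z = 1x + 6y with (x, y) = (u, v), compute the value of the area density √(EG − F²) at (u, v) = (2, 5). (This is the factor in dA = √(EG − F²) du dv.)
√(EG − F²)|_{(2, 5)} = sqrt(38)

E = 2, F = 6, G = 37, so EG − F² = 38. Taking the positive square root: √(EG − F²) = sqrt(38). At (u, v) = (2, 5): sqrt(38).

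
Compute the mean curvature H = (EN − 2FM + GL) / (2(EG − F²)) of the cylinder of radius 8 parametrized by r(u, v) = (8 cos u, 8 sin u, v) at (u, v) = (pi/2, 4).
H = -1/16

With E = 64, F = 0, G = 1, L = -8, M = 0, N = 0, assemble
  H = (EN − 2FM + GL) / (2(EG − F²)) = -1/16.
At (u, v) = (pi/2, 4): H = -1/16.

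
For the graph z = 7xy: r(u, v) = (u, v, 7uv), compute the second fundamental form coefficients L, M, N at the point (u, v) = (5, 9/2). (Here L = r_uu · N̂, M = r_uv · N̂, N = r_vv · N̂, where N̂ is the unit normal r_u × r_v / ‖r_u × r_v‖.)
L = 0;  M = 14*sqrt(8873)/8873;  N = 0

Compute the unit normal N̂(u, v) = (-7*v/sqrt(49*u^2 + 49*v^2 + 1), -7*u/sqrt(49*u^2 + 49*v^2 + 1), 1/sqrt(49*u^2 + 49*v^2 + 1)), and the second partials r_uu, r_uv, r_vv. Take dot products:
  L(u, v) = r_uu · N̂ = 0,
  M(u, v) = r_uv · N̂ = 7/sqrt(49*u^2 + 49*v^2 + 1),
  N(u, v) = r_vv · N̂ = 0.
Evaluating at (u, v) = (5, 9/2):
  L = 0, M = 14*sqrt(8873)/8873, N = 0.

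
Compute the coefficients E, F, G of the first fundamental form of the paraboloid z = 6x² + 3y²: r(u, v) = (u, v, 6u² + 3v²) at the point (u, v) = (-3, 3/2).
E = 1297;  F = -324;  G = 82

Partials: r_u = (1, 0, 12*u), r_v = (0, 1, 6*v). As functions of (u, v):
  E = r_u · r_u = 144*u^2 + 1,
  F = r_u · r_v = 72*u*v,
  G = r_v · r_v = 36*v^2 + 1.
Evaluating at (u, v) = (-3, 3/2): E = 1297, F = -324, G = 82.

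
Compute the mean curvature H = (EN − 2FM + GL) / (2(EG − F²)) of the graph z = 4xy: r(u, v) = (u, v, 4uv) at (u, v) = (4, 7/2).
H = -896*sqrt(453)/205209

With E = 16*v^2 + 1, F = 16*u*v, G = 16*u^2 + 1, L = 0, M = 4/sqrt(16*u^2 + 16*v^2 + 1), N = 0, assemble
  H = (EN − 2FM + GL) / (2(EG − F²)) = -64*u*v/(16*u^2 + 16*v^2 + 1)^(3/2).
At (u, v) = (4, 7/2): H = -896*sqrt(453)/205209.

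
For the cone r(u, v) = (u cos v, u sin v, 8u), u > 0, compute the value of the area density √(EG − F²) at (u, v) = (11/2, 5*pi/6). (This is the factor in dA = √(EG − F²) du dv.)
√(EG − F²)|_{(11/2, 5*pi/6)} = 11*sqrt(65)/2

E = 65, F = 0, G = u^2, so EG − F² = 65*u^2. Taking the positive square root: √(EG − F²) = sqrt(65)*Abs(u). At (u, v) = (11/2, 5*pi/6): 11*sqrt(65)/2.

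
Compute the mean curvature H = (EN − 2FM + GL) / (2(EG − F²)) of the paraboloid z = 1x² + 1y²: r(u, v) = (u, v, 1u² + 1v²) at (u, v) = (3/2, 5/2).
H = 36*sqrt(35)/1225

With E = 4*u^2 + 1, F = 4*u*v, G = 4*v^2 + 1, L = 2/sqrt(4*u^2 + 4*v^2 + 1), M = 0, N = 2/sqrt(4*u^2 + 4*v^2 + 1), assemble
  H = (EN − 2FM + GL) / (2(EG − F²)) = 2*(2*u^2 + 2*v^2 + 1)/(4*u^2 + 4*v^2 + 1)^(3/2).
At (u, v) = (3/2, 5/2): H = 36*sqrt(35)/1225.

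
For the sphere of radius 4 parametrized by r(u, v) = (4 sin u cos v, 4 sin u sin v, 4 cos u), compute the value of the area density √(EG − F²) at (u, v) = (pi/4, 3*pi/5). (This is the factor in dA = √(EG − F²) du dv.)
√(EG − F²)|_{(pi/4, 3*pi/5)} = 8*sqrt(2)

E = 16, F = 0, G = 16*sin(u)^2, so EG − F² = 256*sin(u)^2. Taking the positive square root: √(EG − F²) = 16*Abs(sin(u)). At (u, v) = (pi/4, 3*pi/5): 8*sqrt(2).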